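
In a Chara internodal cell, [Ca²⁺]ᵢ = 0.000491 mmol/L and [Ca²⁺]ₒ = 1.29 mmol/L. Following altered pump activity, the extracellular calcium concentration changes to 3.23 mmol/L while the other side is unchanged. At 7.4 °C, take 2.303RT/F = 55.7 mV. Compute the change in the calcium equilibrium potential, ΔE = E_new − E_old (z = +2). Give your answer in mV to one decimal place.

11.1 mV

E_old = (55.7/2)·log₁₀(1.29/0.000491) = 95.23 mV
E_new = (55.7/2)·log₁₀(3.23/0.000491) = 106.33 mV
ΔE = 106.33 − (95.23) = 11.10 mV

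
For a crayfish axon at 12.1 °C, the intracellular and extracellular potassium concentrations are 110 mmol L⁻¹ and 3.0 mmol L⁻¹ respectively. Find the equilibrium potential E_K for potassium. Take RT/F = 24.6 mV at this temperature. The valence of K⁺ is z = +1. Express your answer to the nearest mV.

E = (24.6/z) · ln([K⁺]_out/[K⁺]_in) with z = +1.
= (24.6/1) · ln(3.0/110) = 24.60 · ln(0.02727)
= 24.60 · (-3.6019) = -88.61 mV

-89 mV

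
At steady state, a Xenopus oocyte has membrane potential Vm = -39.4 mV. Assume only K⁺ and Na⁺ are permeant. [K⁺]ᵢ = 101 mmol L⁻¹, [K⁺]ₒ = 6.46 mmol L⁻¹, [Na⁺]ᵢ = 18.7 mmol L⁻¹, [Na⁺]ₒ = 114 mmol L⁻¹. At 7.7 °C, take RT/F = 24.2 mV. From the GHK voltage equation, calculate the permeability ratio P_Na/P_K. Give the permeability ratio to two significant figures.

Let α = P_Na/P_K. GHK: Vm = 24.2·ln[(Kₒ + α·Naₒ)/(Kᵢ + α·Naᵢ)].
e^(Vm/24.2) = e^(-39.4/24.2) = 0.1963
So 0.1963·(Kᵢ + α·Naᵢ) = Kₒ + α·Naₒ → α = (0.1963·101.0 − 6.46) / (114.0 − 0.1963·18.7)
α = (19.83 − 6.46) / (114.0 − 3.671) = 13.37/110.3 = 0.1212

0.12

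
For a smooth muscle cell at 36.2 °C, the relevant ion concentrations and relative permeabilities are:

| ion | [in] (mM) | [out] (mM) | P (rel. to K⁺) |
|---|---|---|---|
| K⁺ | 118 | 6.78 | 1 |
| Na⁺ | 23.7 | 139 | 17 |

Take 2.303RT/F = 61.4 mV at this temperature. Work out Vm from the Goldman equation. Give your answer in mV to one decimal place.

40.4 mV

Vm = 61.4 · log₁₀[(Σ P·[cation]ₒ + Σ P·[anion]ᵢ) / (Σ P·[cation]ᵢ + Σ P·[anion]ₒ)]
Numerator = 1×6.78 + 17×139 = 2370
Denominator = 1×118 + 17×23.7 = 520.9
Vm = 61.4 · log₁₀(4.5494) = 61.4 × (0.6580) = 40.40 mV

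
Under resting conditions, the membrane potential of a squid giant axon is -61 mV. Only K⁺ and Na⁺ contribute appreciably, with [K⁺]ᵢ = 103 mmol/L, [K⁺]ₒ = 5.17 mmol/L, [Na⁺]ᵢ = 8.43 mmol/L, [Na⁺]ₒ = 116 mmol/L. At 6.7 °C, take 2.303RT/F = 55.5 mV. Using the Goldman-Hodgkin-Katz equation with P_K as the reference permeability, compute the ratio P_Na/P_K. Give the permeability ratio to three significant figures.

0.0263

Let α = P_Na/P_K. GHK: Vm = 55.5·log₁₀[(Kₒ + α·Naₒ)/(Kᵢ + α·Naᵢ)].
10^(Vm/55.5) = 10^(-61.0/55.5) = 0.079598
So 0.079598·(Kᵢ + α·Naᵢ) = Kₒ + α·Naₒ → α = (0.079598·103.0 − 5.17) / (116.0 − 0.079598·8.43)
α = (8.199 − 5.17) / (116.0 − 0.671) = 3.029/115.3 = 0.02626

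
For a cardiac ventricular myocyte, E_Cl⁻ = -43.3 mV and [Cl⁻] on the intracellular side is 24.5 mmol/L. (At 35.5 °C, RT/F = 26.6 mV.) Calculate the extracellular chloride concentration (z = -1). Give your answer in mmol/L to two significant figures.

120 mmol/L

Nernst: E = (26.6/-1) · ln([out]/[in]), so ln([out]/[in]) = -43.3 × -1 / 26.6 = 1.6278.
[out]/[in] = e^(1.6278) = 5.093.
[out] = 5.093 × 24.5 = 124.8 mmol/L.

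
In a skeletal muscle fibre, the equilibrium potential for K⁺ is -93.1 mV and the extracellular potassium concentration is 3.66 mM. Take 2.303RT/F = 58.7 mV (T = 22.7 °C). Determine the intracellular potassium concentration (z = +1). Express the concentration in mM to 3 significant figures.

141 mM

Nernst: E = (58.7/1) · log₁₀([out]/[in]), so log₁₀([out]/[in]) = -93.1 × 1 / 58.7 = -1.5860.
[out]/[in] = 10^(-1.5860) = 0.02594.
[in] = 3.66 / 0.02594 = 141.1 mM.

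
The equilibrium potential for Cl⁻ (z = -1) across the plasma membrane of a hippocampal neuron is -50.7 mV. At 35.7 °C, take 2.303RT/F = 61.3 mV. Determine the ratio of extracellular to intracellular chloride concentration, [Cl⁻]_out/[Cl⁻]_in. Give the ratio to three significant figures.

6.72

log₁₀([out]/[in]) = E·z/(61.3) = -50.7 × -1 / 61.3 = 0.8271
[out]/[in] = 10^(0.8271) = 6.716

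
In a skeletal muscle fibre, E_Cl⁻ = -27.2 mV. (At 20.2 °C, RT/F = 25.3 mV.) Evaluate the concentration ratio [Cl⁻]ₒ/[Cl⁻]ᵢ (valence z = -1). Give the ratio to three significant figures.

2.93

ln([out]/[in]) = E·z/(25.3) = -27.2 × -1 / 25.3 = 1.0751
[out]/[in] = e^(1.0751) = 2.93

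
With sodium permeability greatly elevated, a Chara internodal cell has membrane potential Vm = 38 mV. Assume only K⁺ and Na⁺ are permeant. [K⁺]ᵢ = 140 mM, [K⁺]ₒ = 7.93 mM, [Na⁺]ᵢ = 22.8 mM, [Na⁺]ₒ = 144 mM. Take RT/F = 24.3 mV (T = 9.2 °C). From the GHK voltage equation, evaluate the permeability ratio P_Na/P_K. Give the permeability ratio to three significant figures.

18.8

Let α = P_Na/P_K. GHK: Vm = 24.3·ln[(Kₒ + α·Naₒ)/(Kᵢ + α·Naᵢ)].
e^(Vm/24.3) = e^(38.0/24.3) = 4.7769
So 4.7769·(Kᵢ + α·Naᵢ) = Kₒ + α·Naₒ → α = (4.7769·140.0 − 7.93) / (144.0 − 4.7769·22.8)
α = (668.8 − 7.93) / (144.0 − 108.9) = 660.8/35.09 = 18.83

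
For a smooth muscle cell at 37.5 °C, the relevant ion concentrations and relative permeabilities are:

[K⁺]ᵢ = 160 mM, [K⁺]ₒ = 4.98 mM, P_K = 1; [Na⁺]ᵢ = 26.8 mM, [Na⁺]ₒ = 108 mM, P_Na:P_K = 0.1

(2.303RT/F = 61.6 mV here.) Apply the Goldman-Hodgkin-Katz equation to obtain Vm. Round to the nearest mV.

-62 mV

Vm = 61.6 · log₁₀[(Σ P·[cation]ₒ + Σ P·[anion]ᵢ) / (Σ P·[cation]ᵢ + Σ P·[anion]ₒ)]
Numerator = 1×4.98 + 0.1×108 = 15.78
Denominator = 1×160 + 0.1×26.8 = 162.7
Vm = 61.6 · log₁₀(0.097) = 61.6 × (-1.0132) = -62.41 mV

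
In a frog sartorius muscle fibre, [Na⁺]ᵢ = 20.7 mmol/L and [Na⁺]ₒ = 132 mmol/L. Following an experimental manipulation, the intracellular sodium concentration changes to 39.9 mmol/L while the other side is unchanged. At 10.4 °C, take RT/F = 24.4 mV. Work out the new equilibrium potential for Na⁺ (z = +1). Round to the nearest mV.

29 mV

After the shift: [Na⁺]_out = 132, [Na⁺]_in = 39.9 mmol/L.
E_new = (24.4/1)·ln(132/39.9) = 24.40 · (1.1964) = 29.19 mV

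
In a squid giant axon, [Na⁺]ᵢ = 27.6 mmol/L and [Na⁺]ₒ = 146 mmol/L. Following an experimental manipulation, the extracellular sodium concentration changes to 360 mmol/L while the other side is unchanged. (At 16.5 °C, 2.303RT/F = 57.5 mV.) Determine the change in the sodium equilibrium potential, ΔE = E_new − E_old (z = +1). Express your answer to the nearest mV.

23 mV

E_old = (57.5/1)·log₁₀(146/27.6) = 41.60 mV
E_new = (57.5/1)·log₁₀(360/27.6) = 64.14 mV
ΔE = 64.14 − (41.60) = 22.54 mV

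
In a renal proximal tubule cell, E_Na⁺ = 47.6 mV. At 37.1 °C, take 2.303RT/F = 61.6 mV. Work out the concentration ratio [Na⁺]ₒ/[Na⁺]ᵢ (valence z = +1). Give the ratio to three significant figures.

5.93

log₁₀([out]/[in]) = E·z/(61.6) = 47.6 × 1 / 61.6 = 0.7727
[out]/[in] = 10^(0.7727) = 5.926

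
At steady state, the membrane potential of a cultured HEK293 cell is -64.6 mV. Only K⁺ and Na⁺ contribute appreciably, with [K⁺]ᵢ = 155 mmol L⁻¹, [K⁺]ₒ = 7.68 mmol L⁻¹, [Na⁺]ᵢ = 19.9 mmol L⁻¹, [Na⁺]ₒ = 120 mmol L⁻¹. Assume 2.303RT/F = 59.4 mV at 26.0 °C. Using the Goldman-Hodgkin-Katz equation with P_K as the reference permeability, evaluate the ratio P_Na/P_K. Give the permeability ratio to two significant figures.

Let α = P_Na/P_K. GHK: Vm = 59.4·log₁₀[(Kₒ + α·Naₒ)/(Kᵢ + α·Naᵢ)].
10^(Vm/59.4) = 10^(-64.6/59.4) = 0.081744
So 0.081744·(Kᵢ + α·Naᵢ) = Kₒ + α·Naₒ → α = (0.081744·155.0 − 7.68) / (120.0 − 0.081744·19.9)
α = (12.67 − 7.68) / (120.0 − 1.627) = 4.99/118.4 = 0.04216

0.042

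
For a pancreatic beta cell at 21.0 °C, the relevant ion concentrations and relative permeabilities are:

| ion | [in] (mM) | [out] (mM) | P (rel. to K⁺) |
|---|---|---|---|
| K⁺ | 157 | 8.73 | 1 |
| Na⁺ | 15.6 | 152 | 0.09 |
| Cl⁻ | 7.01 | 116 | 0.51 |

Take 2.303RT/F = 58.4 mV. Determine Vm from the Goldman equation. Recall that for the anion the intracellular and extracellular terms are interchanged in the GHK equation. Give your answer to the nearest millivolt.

-54 mV

Vm = 58.4 · log₁₀[(Σ P·[cation]ₒ + Σ P·[anion]ᵢ) / (Σ P·[cation]ᵢ + Σ P·[anion]ₒ)]
Numerator = 1×8.73 + 0.09×152 + 0.51×7.01 = 25.99
Denominator = 1×157 + 0.09×15.6 + 0.51×116 = 217.6
Vm = 58.4 · log₁₀(0.11944) = 58.4 × (-0.9229) = -53.90 mV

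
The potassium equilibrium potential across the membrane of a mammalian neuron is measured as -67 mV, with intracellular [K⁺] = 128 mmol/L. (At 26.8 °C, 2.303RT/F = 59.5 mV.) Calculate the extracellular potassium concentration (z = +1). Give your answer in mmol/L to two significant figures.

9.6 mmol/L

Nernst: E = (59.5/1) · log₁₀([out]/[in]), so log₁₀([out]/[in]) = -67.0 × 1 / 59.5 = -1.1261.
[out]/[in] = 10^(-1.1261) = 0.07481.
[out] = 0.07481 × 128 = 9.575 mmol/L.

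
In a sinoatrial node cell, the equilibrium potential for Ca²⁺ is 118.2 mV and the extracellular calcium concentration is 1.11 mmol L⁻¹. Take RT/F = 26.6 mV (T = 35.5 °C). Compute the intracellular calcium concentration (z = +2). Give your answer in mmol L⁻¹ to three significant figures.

0.000153 mmol L⁻¹

Nernst: E = (26.6/2) · ln([out]/[in]), so ln([out]/[in]) = 118.2 × 2 / 26.6 = 8.8872.
[out]/[in] = e^(8.8872) = 7239.
[in] = 1.11 / 7239 = 0.0001533 mmol L⁻¹.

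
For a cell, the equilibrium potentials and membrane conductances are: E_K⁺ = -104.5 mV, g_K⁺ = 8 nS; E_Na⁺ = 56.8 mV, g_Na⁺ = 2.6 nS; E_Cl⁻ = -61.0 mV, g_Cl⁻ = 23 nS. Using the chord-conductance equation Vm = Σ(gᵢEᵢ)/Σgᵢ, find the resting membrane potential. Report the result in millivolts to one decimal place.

-62.2 mV

Σ gᵢEᵢ = 8·(-104.5) + 2.6·(56.8) + 23·(-61.0) = -2091.32
Σ gᵢ = 8 + 2.6 + 23 = 33.6
Vm = -2091.32 / 33.6 = -62.24 mV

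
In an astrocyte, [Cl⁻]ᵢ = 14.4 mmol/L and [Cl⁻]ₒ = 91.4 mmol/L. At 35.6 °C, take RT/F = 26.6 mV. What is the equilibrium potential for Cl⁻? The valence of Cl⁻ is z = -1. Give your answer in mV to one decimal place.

E = (26.6/z) · ln([Cl⁻]_out/[Cl⁻]_in) with z = -1.
For an anion, dividing by z = -1 reverses the sign.
= (26.6/-1) · ln(91.4/14.4) = -26.60 · ln(6.347)
= -26.60 · (1.8480) = -49.16 mV

-49.2 mV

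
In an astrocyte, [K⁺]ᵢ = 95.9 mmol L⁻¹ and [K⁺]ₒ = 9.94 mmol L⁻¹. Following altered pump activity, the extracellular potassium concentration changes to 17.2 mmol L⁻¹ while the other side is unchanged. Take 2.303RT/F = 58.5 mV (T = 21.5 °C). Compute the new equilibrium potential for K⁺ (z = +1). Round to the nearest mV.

After the shift: [K⁺]_out = 17.2, [K⁺]_in = 95.9 mmol L⁻¹.
E_new = (58.5/1)·log₁₀(17.2/95.9) = 58.50 · (-0.7463) = -43.66 mV

-44 mV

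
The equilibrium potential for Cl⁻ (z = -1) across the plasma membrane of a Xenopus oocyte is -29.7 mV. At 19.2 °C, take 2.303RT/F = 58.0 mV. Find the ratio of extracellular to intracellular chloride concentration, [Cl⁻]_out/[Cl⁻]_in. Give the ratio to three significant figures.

log₁₀([out]/[in]) = E·z/(58.0) = -29.7 × -1 / 58.0 = 0.5121
[out]/[in] = 10^(0.5121) = 3.251

3.25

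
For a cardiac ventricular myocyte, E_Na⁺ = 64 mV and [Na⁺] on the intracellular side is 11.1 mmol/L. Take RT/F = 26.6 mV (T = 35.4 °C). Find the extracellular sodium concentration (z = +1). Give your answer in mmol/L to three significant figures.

Nernst: E = (26.6/1) · ln([out]/[in]), so ln([out]/[in]) = 64.0 × 1 / 26.6 = 2.4060.
[out]/[in] = e^(2.4060) = 11.09.
[out] = 11.09 × 11.1 = 123.1 mmol/L.

123 mmol/L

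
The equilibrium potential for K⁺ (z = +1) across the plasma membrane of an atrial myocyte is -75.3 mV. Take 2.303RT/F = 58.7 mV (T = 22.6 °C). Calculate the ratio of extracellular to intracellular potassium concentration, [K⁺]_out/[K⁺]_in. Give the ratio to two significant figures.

log₁₀([out]/[in]) = E·z/(58.7) = -75.3 × 1 / 58.7 = -1.2828
[out]/[in] = 10^(-1.2828) = 0.05214

0.052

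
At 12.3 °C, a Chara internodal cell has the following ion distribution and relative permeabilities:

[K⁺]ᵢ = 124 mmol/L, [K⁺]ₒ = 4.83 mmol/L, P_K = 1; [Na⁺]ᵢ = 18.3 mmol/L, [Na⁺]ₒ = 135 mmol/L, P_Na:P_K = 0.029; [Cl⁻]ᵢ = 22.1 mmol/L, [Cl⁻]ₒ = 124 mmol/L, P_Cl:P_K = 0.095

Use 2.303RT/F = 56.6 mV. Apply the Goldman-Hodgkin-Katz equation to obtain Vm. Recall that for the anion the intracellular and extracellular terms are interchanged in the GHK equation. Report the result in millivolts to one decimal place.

Vm = 56.6 · log₁₀[(Σ P·[cation]ₒ + Σ P·[anion]ᵢ) / (Σ P·[cation]ᵢ + Σ P·[anion]ₒ)]
Numerator = 1×4.83 + 0.029×135 + 0.095×22.1 = 10.84
Denominator = 1×124 + 0.029×18.3 + 0.095×124 = 136.3
Vm = 56.6 · log₁₀(0.079557) = 56.6 × (-1.0993) = -62.22 mV

-62.2 mV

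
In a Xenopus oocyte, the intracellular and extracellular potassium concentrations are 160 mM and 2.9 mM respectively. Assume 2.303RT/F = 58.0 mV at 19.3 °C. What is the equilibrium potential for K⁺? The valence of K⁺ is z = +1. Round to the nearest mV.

-101 mV

E = (58.0/z) · log₁₀([K⁺]_out/[K⁺]_in) with z = +1.
= (58.0/1) · log₁₀(2.9/160) = 58.00 · log₁₀(0.01812)
= 58.00 · (-1.7417) = -101.02 mV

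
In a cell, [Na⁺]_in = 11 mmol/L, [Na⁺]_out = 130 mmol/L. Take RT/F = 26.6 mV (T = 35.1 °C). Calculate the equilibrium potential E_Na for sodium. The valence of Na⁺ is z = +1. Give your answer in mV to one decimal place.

65.7 mV

E = (26.6/z) · ln([Na⁺]_out/[Na⁺]_in) with z = +1.
= (26.6/1) · ln(130/11) = 26.60 · ln(11.82)
= 26.60 · (2.4696) = 65.69 mV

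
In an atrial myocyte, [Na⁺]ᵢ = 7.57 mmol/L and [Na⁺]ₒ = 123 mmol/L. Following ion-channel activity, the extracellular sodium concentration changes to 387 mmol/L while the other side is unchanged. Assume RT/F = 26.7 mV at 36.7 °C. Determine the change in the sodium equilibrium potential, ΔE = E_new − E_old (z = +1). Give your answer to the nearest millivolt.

31 mV

E_old = (26.7/1)·ln(123/7.57) = 74.44 mV
E_new = (26.7/1)·ln(387/7.57) = 105.04 mV
ΔE = 105.04 − (74.44) = 30.60 mV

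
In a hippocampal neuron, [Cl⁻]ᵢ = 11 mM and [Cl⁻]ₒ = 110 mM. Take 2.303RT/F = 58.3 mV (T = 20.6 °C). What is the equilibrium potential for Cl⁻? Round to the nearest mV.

E = (58.3/z) · log₁₀([Cl⁻]_out/[Cl⁻]_in) with z = -1.
For an anion, dividing by z = -1 reverses the sign.
= (58.3/-1) · log₁₀(110/11) = -58.30 · log₁₀(10)
= -58.30 · (1.0000) = -58.30 mV

-58 mV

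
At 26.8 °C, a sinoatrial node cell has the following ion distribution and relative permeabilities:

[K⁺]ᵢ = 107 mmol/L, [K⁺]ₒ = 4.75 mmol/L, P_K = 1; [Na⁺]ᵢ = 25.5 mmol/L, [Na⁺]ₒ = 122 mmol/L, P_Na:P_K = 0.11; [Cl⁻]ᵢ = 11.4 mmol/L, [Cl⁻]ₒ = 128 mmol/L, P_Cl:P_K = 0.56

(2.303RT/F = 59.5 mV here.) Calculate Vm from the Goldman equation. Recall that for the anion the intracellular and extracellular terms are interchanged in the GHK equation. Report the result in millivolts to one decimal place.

Vm = 59.5 · log₁₀[(Σ P·[cation]ₒ + Σ P·[anion]ᵢ) / (Σ P·[cation]ᵢ + Σ P·[anion]ₒ)]
Numerator = 1×4.75 + 0.11×122 + 0.56×11.4 = 24.55
Denominator = 1×107 + 0.11×25.5 + 0.56×128 = 181.5
Vm = 59.5 · log₁₀(0.13529) = 59.5 × (-0.8687) = -51.69 mV

-51.7 mV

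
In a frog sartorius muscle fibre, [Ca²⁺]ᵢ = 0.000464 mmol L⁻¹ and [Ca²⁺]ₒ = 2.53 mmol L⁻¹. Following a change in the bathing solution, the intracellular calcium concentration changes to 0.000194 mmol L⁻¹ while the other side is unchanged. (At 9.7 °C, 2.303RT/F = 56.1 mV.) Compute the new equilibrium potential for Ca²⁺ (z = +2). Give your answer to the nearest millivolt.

115 mV

After the shift: [Ca²⁺]_out = 2.53, [Ca²⁺]_in = 0.000194 mmol L⁻¹.
E_new = (56.1/2)·log₁₀(2.53/0.000194) = 28.05 · (4.1153) = 115.43 mV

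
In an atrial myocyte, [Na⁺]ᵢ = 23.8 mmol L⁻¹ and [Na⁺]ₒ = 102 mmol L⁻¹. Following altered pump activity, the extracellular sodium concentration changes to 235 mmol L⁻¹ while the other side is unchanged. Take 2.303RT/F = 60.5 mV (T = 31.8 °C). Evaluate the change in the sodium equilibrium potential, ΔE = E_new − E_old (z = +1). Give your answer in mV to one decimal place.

21.9 mV

E_old = (60.5/1)·log₁₀(102/23.8) = 38.24 mV
E_new = (60.5/1)·log₁₀(235/23.8) = 60.17 mV
ΔE = 60.17 − (38.24) = 21.93 mV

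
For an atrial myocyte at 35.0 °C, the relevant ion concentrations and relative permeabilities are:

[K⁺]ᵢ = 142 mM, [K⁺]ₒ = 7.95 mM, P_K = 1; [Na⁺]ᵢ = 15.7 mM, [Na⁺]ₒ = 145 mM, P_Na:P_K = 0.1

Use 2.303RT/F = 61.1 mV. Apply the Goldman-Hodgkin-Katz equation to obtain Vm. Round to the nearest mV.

-49 mV

Vm = 61.1 · log₁₀[(Σ P·[cation]ₒ + Σ P·[anion]ᵢ) / (Σ P·[cation]ᵢ + Σ P·[anion]ₒ)]
Numerator = 1×7.95 + 0.1×145 = 22.45
Denominator = 1×142 + 0.1×15.7 = 143.6
Vm = 61.1 · log₁₀(0.15637) = 61.1 × (-0.8058) = -49.24 mV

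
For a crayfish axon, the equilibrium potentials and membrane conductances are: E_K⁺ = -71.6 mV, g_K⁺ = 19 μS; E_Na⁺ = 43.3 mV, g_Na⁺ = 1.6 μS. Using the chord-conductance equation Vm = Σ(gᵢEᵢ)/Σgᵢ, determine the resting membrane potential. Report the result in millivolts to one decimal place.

-62.7 mV

Σ gᵢEᵢ = 19·(-71.6) + 1.6·(43.3) = -1291.12
Σ gᵢ = 19 + 1.6 = 20.6
Vm = -1291.12 / 20.6 = -62.68 mV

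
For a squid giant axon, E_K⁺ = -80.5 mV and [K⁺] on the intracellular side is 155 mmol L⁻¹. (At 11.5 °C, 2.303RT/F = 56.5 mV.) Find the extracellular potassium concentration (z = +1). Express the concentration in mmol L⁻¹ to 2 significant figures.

Nernst: E = (56.5/1) · log₁₀([out]/[in]), so log₁₀([out]/[in]) = -80.5 × 1 / 56.5 = -1.4248.
[out]/[in] = 10^(-1.4248) = 0.0376.
[out] = 0.0376 × 155 = 5.828 mmol L⁻¹.

5.8 mmol L⁻¹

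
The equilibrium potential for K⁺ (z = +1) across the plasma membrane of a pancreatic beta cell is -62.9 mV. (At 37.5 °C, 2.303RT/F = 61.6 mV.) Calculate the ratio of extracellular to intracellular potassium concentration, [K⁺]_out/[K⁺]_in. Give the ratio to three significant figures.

log₁₀([out]/[in]) = E·z/(61.6) = -62.9 × 1 / 61.6 = -1.0211
[out]/[in] = 10^(-1.0211) = 0.09526

0.0953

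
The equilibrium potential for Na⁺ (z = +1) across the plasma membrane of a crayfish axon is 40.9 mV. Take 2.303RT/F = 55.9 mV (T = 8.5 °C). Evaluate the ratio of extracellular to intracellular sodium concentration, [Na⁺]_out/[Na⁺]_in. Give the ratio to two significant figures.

5.4

log₁₀([out]/[in]) = E·z/(55.9) = 40.9 × 1 / 55.9 = 0.7317
[out]/[in] = 10^(0.7317) = 5.391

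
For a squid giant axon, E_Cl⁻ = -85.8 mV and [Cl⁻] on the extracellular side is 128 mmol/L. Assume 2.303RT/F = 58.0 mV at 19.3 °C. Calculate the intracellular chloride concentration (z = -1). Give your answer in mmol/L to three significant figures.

Nernst: E = (58.0/-1) · log₁₀([out]/[in]), so log₁₀([out]/[in]) = -85.8 × -1 / 58.0 = 1.4793.
[out]/[in] = 10^(1.4793) = 30.15.
[in] = 128 / 30.15 = 4.245 mmol/L.

4.25 mmol/L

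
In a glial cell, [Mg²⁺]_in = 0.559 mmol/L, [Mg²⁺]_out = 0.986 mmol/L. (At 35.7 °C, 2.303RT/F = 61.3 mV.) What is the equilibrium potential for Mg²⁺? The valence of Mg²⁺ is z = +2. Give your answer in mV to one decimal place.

7.6 mV

E = (61.3/z) · log₁₀([Mg²⁺]_out/[Mg²⁺]_in) with z = +2.
= (61.3/2) · log₁₀(0.986/0.559) = 30.65 · log₁₀(1.764)
= 30.65 · (0.2465) = 7.55 mV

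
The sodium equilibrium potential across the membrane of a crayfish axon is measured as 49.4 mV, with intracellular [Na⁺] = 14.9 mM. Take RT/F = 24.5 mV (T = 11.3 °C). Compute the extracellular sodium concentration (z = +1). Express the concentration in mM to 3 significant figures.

112 mM

Nernst: E = (24.5/1) · ln([out]/[in]), so ln([out]/[in]) = 49.4 × 1 / 24.5 = 2.0163.
[out]/[in] = e^(2.0163) = 7.511.
[out] = 7.511 × 14.9 = 111.9 mM.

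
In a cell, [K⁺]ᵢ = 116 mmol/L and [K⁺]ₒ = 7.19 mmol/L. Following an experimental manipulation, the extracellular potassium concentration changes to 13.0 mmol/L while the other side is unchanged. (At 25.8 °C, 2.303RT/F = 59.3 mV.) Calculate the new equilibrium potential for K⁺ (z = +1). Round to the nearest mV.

-56 mV

After the shift: [K⁺]_out = 13.0, [K⁺]_in = 116 mmol/L.
E_new = (59.3/1)·log₁₀(13.0/116) = 59.30 · (-0.9505) = -56.37 mV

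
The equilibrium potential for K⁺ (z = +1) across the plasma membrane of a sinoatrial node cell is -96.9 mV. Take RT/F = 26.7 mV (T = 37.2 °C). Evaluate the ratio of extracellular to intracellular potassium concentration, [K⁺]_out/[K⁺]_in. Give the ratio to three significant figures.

0.0265

ln([out]/[in]) = E·z/(26.7) = -96.9 × 1 / 26.7 = -3.6292
[out]/[in] = e^(-3.6292) = 0.02654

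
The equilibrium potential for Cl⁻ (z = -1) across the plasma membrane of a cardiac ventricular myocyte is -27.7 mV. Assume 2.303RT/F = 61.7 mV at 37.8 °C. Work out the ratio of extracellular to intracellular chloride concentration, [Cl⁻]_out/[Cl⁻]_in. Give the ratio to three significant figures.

2.81

log₁₀([out]/[in]) = E·z/(61.7) = -27.7 × -1 / 61.7 = 0.4489
[out]/[in] = 10^(0.4489) = 2.812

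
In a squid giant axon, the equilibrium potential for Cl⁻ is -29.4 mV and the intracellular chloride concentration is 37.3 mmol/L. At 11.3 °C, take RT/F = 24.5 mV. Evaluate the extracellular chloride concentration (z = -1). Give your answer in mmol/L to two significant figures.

Nernst: E = (24.5/-1) · ln([out]/[in]), so ln([out]/[in]) = -29.4 × -1 / 24.5 = 1.2000.
[out]/[in] = e^(1.2000) = 3.32.
[out] = 3.32 × 37.3 = 123.8 mmol/L.

120 mmol/L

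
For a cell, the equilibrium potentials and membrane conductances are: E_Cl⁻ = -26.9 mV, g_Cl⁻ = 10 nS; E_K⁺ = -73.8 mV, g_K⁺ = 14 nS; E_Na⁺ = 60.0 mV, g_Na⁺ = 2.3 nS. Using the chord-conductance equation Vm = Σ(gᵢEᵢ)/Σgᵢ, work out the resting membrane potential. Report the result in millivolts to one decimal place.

-44.3 mV

Σ gᵢEᵢ = 10·(-26.9) + 14·(-73.8) + 2.3·(60.0) = -1164.20
Σ gᵢ = 10 + 14 + 2.3 = 26.3
Vm = -1164.20 / 26.3 = -44.27 mV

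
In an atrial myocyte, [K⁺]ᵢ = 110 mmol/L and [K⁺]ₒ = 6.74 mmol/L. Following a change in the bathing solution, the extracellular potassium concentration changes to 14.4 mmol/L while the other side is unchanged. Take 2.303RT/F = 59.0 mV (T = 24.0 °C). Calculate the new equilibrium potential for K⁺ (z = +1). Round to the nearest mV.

After the shift: [K⁺]_out = 14.4, [K⁺]_in = 110 mmol/L.
E_new = (59.0/1)·log₁₀(14.4/110) = 59.00 · (-0.8830) = -52.10 mV

-52 mV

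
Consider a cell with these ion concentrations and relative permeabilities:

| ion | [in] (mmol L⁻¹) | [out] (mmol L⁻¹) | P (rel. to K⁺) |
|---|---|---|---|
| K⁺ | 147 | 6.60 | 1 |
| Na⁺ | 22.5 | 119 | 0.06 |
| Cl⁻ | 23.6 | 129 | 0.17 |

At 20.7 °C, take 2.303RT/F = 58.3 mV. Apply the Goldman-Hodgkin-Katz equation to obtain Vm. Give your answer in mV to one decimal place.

Vm = 58.3 · log₁₀[(Σ P·[cation]ₒ + Σ P·[anion]ᵢ) / (Σ P·[cation]ᵢ + Σ P·[anion]ₒ)]
Numerator = 1×6.60 + 0.06×119 + 0.17×23.6 = 17.75
Denominator = 1×147 + 0.06×22.5 + 0.17×129 = 170.3
Vm = 58.3 · log₁₀(0.10425) = 58.3 × (-0.9819) = -57.25 mV

-57.2 mV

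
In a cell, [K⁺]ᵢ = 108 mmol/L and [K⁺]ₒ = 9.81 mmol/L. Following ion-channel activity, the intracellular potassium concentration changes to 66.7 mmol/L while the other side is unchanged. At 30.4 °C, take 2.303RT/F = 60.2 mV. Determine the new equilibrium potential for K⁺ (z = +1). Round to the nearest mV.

-50 mV

After the shift: [K⁺]_out = 9.81, [K⁺]_in = 66.7 mmol/L.
E_new = (60.2/1)·log₁₀(9.81/66.7) = 60.20 · (-0.8325) = -50.11 mV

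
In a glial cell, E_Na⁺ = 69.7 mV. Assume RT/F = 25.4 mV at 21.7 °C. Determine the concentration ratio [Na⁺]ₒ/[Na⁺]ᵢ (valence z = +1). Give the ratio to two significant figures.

ln([out]/[in]) = E·z/(25.4) = 69.7 × 1 / 25.4 = 2.7441
[out]/[in] = e^(2.7441) = 15.55

16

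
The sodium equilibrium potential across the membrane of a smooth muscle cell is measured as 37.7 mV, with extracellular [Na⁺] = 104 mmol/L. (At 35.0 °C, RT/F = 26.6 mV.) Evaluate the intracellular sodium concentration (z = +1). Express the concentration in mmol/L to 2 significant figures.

25 mmol/L

Nernst: E = (26.6/1) · ln([out]/[in]), so ln([out]/[in]) = 37.7 × 1 / 26.6 = 1.4173.
[out]/[in] = e^(1.4173) = 4.126.
[in] = 104 / 4.126 = 25.21 mmol/L.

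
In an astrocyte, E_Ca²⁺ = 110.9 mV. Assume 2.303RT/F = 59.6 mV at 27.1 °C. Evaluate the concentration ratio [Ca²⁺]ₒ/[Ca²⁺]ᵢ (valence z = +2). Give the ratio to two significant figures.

5300

log₁₀([out]/[in]) = E·z/(59.6) = 110.9 × 2 / 59.6 = 3.7215
[out]/[in] = 10^(3.7215) = 5266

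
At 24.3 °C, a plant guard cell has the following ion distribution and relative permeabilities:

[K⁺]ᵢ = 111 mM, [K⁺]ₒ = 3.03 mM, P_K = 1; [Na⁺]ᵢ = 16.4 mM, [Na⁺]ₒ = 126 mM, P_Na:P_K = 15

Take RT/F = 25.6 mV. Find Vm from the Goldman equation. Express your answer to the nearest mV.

Vm = 25.6 · ln[(Σ P·[cation]ₒ + Σ P·[anion]ᵢ) / (Σ P·[cation]ᵢ + Σ P·[anion]ₒ)]
Numerator = 1×3.03 + 15×126 = 1893
Denominator = 1×111 + 15×16.4 = 357
Vm = 25.6 · ln(5.3026) = 25.6 × (1.6682) = 42.71 mV

43 mV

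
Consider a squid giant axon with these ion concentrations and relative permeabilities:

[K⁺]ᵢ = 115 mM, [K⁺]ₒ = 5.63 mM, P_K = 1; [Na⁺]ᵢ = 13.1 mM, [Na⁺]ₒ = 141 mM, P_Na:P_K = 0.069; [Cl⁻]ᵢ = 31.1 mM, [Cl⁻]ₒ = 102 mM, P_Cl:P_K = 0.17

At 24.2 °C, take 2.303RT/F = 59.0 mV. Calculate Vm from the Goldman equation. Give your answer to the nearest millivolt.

Vm = 59.0 · log₁₀[(Σ P·[cation]ₒ + Σ P·[anion]ᵢ) / (Σ P·[cation]ᵢ + Σ P·[anion]ₒ)]
Numerator = 1×5.63 + 0.069×141 + 0.17×31.1 = 20.65
Denominator = 1×115 + 0.069×13.1 + 0.17×102 = 133.2
Vm = 59.0 · log₁₀(0.15495) = 59.0 × (-0.8098) = -47.78 mV

-48 mV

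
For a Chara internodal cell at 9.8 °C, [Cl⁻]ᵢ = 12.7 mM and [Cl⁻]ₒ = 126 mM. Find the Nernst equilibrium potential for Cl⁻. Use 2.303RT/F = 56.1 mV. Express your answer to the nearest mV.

-56 mV

E = (56.1/z) · log₁₀([Cl⁻]_out/[Cl⁻]_in) with z = -1.
For an anion, dividing by z = -1 reverses the sign.
= (56.1/-1) · log₁₀(126/12.7) = -56.10 · log₁₀(9.921)
= -56.10 · (0.9966) = -55.91 mV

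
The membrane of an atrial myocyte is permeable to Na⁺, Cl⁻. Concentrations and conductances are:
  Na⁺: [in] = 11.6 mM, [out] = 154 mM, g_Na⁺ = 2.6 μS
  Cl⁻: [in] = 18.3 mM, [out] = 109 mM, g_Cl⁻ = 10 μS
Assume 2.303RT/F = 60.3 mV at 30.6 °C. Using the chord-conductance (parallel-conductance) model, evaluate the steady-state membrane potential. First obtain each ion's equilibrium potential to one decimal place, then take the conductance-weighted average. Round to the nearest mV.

E_Na⁺ = (60.3/1)·log₁₀(154/11.6) = 67.7 mV
E_Cl⁻ = (60.3/-1)·log₁₀(109/18.3) = -46.7 mV
Vm = (Σ gᵢEᵢ)/(Σ gᵢ) = (2.6·67.7 + 10·-46.7) / (2.6 + 10)
= -290.98 / 12.6 = -23.09 mV

-23 mV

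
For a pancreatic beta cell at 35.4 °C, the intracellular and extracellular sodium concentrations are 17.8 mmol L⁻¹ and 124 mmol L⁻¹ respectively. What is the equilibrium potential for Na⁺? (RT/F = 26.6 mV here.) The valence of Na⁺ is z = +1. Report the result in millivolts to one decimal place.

51.6 mV

E = (26.6/z) · ln([Na⁺]_out/[Na⁺]_in) with z = +1.
= (26.6/1) · ln(124/17.8) = 26.60 · ln(6.966)
= 26.60 · (1.9411) = 51.63 mV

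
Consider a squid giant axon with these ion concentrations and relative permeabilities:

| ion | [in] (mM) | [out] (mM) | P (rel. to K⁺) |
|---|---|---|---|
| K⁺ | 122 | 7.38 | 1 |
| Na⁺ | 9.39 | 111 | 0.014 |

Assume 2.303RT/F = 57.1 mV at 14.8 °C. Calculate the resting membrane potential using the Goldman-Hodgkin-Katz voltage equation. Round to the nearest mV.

Vm = 57.1 · log₁₀[(Σ P·[cation]ₒ + Σ P·[anion]ᵢ) / (Σ P·[cation]ᵢ + Σ P·[anion]ₒ)]
Numerator = 1×7.38 + 0.014×111 = 8.934
Denominator = 1×122 + 0.014×9.39 = 122.1
Vm = 57.1 · log₁₀(0.073151) = 57.1 × (-1.1358) = -64.85 mV

-65 mV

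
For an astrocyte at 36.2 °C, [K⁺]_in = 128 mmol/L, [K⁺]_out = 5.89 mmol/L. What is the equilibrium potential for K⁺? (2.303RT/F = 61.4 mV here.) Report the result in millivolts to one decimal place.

E = (61.4/z) · log₁₀([K⁺]_out/[K⁺]_in) with z = +1.
= (61.4/1) · log₁₀(5.89/128) = 61.40 · log₁₀(0.04602)
= 61.40 · (-1.3371) = -82.10 mV

-82.1 mV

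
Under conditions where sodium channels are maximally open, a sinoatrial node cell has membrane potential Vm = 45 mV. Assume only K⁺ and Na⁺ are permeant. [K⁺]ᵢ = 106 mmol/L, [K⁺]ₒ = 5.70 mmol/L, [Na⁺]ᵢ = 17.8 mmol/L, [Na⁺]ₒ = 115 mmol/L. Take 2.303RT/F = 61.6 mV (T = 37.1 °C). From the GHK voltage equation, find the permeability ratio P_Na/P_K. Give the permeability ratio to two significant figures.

29

Let α = P_Na/P_K. GHK: Vm = 61.6·log₁₀[(Kₒ + α·Naₒ)/(Kᵢ + α·Naᵢ)].
10^(Vm/61.6) = 10^(45.0/61.6) = 5.3767
So 5.3767·(Kᵢ + α·Naᵢ) = Kₒ + α·Naₒ → α = (5.3767·106.0 − 5.7) / (115.0 − 5.3767·17.8)
α = (569.9 − 5.7) / (115.0 − 95.71) = 564.2/19.29 = 29.24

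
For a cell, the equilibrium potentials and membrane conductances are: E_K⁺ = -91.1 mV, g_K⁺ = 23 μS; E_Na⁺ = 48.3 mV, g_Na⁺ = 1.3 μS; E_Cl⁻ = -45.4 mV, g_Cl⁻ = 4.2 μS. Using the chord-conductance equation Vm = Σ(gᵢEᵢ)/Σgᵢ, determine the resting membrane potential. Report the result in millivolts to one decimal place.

Σ gᵢEᵢ = 23·(-91.1) + 1.3·(48.3) + 4.2·(-45.4) = -2223.19
Σ gᵢ = 23 + 1.3 + 4.2 = 28.5
Vm = -2223.19 / 28.5 = -78.01 mV

-78.0 mV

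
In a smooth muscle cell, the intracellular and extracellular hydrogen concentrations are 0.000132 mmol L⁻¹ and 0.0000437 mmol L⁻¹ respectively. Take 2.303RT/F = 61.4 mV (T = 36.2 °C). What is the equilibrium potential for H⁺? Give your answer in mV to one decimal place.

E = (61.4/z) · log₁₀([H⁺]_out/[H⁺]_in) with z = +1.
= (61.4/1) · log₁₀(0.0000437/0.000132) = 61.40 · log₁₀(0.3311)
= 61.40 · (-0.4801) = -29.48 mV

-29.5 mV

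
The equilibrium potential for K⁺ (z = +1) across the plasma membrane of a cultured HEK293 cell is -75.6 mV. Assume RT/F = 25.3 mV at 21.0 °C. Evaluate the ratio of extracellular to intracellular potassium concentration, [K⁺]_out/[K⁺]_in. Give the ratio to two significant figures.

ln([out]/[in]) = E·z/(25.3) = -75.6 × 1 / 25.3 = -2.9881
[out]/[in] = e^(-2.9881) = 0.05038

0.050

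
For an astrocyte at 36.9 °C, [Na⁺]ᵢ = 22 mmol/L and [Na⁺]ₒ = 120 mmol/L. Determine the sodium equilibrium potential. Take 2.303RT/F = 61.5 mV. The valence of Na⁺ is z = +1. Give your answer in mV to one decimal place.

45.3 mV

E = (61.5/z) · log₁₀([Na⁺]_out/[Na⁺]_in) with z = +1.
= (61.5/1) · log₁₀(120/22) = 61.50 · log₁₀(5.455)
= 61.50 · (0.7368) = 45.31 mV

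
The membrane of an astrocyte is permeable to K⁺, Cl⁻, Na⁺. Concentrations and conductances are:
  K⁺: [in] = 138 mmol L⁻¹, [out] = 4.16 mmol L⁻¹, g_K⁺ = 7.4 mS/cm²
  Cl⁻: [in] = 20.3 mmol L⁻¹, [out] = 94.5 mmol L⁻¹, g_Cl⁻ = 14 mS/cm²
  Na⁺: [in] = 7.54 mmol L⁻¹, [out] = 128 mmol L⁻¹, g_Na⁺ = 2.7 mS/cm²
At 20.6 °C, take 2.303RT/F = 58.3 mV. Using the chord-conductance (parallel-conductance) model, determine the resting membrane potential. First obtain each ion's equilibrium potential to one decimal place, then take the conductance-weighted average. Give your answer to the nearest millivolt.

-42 mV

E_K⁺ = (58.3/1)·log₁₀(4.16/138) = -88.7 mV
E_Cl⁻ = (58.3/-1)·log₁₀(94.5/20.3) = -38.9 mV
E_Na⁺ = (58.3/1)·log₁₀(128/7.54) = 71.7 mV
Vm = (Σ gᵢEᵢ)/(Σ gᵢ) = (7.4·-88.7 + 14·-38.9 + 2.7·71.7) / (7.4 + 14 + 2.7)
= -1007.39 / 24.1 = -41.80 mV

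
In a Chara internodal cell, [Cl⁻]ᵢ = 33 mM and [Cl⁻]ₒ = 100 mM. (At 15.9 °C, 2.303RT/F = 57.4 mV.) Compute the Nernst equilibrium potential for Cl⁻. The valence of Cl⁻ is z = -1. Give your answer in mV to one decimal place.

-27.6 mV

E = (57.4/z) · log₁₀([Cl⁻]_out/[Cl⁻]_in) with z = -1.
For an anion, dividing by z = -1 reverses the sign.
= (57.4/-1) · log₁₀(100/33) = -57.40 · log₁₀(3.03)
= -57.40 · (0.4815) = -27.64 mV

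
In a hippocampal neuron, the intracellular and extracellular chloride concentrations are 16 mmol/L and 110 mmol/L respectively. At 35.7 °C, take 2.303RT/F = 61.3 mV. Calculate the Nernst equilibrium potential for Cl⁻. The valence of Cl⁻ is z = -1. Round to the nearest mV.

-51 mV

E = (61.3/z) · log₁₀([Cl⁻]_out/[Cl⁻]_in) with z = -1.
For an anion, dividing by z = -1 reverses the sign.
= (61.3/-1) · log₁₀(110/16) = -61.30 · log₁₀(6.875)
= -61.30 · (0.8373) = -51.32 mV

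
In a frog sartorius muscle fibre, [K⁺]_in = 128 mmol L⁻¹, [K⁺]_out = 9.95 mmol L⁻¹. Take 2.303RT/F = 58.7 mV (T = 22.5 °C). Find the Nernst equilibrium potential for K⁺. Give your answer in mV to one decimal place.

-65.1 mV

E = (58.7/z) · log₁₀([K⁺]_out/[K⁺]_in) with z = +1.
= (58.7/1) · log₁₀(9.95/128) = 58.70 · log₁₀(0.07773)
= 58.70 · (-1.1094) = -65.12 mV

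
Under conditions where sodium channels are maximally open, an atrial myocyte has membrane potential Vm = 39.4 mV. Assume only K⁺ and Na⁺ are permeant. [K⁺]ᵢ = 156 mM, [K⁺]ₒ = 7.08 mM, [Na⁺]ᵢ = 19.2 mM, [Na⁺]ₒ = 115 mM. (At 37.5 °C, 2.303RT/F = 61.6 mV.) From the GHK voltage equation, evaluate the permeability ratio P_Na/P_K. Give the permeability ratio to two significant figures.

Let α = P_Na/P_K. GHK: Vm = 61.6·log₁₀[(Kₒ + α·Naₒ)/(Kᵢ + α·Naᵢ)].
10^(Vm/61.6) = 10^(39.4/61.6) = 4.3612
So 4.3612·(Kᵢ + α·Naᵢ) = Kₒ + α·Naₒ → α = (4.3612·156.0 − 7.08) / (115.0 − 4.3612·19.2)
α = (680.4 − 7.08) / (115.0 − 83.74) = 673.3/31.26 = 21.54

22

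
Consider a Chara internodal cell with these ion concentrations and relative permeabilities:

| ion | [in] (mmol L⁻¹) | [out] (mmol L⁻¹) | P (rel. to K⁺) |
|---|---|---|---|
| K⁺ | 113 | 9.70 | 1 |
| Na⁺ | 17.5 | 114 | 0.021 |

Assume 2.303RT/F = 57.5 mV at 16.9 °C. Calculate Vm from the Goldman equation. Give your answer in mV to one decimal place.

-55.9 mV

Vm = 57.5 · log₁₀[(Σ P·[cation]ₒ + Σ P·[anion]ᵢ) / (Σ P·[cation]ᵢ + Σ P·[anion]ₒ)]
Numerator = 1×9.70 + 0.021×114 = 12.09
Denominator = 1×113 + 0.021×17.5 = 113.4
Vm = 57.5 · log₁₀(0.10668) = 57.5 × (-0.9719) = -55.89 mV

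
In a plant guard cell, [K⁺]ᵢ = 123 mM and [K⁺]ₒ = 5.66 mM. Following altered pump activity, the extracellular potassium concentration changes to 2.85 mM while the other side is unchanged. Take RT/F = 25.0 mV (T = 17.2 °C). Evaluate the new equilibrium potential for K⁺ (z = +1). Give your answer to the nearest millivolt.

After the shift: [K⁺]_out = 2.85, [K⁺]_in = 123 mM.
E_new = (25.0/1)·ln(2.85/123) = 25.00 · (-3.7649) = -94.12 mV

-94 mV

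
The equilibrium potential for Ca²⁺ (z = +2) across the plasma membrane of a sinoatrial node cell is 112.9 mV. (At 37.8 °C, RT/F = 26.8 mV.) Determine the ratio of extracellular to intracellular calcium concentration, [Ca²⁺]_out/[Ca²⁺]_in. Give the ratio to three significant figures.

ln([out]/[in]) = E·z/(26.8) = 112.9 × 2 / 26.8 = 8.4254
[out]/[in] = e^(8.4254) = 4561

4560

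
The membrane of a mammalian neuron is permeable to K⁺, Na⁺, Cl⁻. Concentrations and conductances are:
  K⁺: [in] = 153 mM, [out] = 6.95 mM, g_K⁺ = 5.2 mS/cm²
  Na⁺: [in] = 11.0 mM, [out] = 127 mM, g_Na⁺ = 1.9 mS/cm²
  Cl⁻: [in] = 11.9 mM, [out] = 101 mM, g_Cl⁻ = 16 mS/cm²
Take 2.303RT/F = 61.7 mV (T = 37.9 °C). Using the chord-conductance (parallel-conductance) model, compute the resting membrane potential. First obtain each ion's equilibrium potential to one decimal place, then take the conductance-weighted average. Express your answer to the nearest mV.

-53 mV

E_K⁺ = (61.7/1)·log₁₀(6.95/153) = -82.8 mV
E_Na⁺ = (61.7/1)·log₁₀(127/11.0) = 65.6 mV
E_Cl⁻ = (61.7/-1)·log₁₀(101/11.9) = -57.3 mV
Vm = (Σ gᵢEᵢ)/(Σ gᵢ) = (5.2·-82.8 + 1.9·65.6 + 16·-57.3) / (5.2 + 1.9 + 16)
= -1222.72 / 23.1 = -52.93 mV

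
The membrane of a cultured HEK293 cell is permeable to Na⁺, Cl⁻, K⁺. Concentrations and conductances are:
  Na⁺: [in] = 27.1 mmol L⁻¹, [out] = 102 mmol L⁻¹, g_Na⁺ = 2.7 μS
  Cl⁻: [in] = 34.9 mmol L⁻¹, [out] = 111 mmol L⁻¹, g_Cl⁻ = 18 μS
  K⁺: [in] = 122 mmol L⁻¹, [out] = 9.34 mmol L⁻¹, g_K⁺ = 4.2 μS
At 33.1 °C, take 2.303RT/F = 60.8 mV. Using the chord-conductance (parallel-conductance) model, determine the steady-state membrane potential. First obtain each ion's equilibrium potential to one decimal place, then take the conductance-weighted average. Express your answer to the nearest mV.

-30 mV

E_Na⁺ = (60.8/1)·log₁₀(102/27.1) = 35.0 mV
E_Cl⁻ = (60.8/-1)·log₁₀(111/34.9) = -30.6 mV
E_K⁺ = (60.8/1)·log₁₀(9.34/122) = -67.9 mV
Vm = (Σ gᵢEᵢ)/(Σ gᵢ) = (2.7·35.0 + 18·-30.6 + 4.2·-67.9) / (2.7 + 18 + 4.2)
= -741.48 / 24.9 = -29.78 mV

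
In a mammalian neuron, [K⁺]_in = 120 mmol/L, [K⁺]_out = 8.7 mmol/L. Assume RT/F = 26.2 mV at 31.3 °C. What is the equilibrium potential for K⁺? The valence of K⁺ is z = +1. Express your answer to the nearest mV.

-69 mV

E = (26.2/z) · ln([K⁺]_out/[K⁺]_in) with z = +1.
= (26.2/1) · ln(8.7/120) = 26.20 · ln(0.0725)
= 26.20 · (-2.6242) = -68.75 mV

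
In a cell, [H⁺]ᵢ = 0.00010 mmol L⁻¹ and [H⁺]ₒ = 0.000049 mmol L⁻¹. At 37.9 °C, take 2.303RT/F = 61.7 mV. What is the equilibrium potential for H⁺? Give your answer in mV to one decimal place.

E = (61.7/z) · log₁₀([H⁺]_out/[H⁺]_in) with z = +1.
= (61.7/1) · log₁₀(0.000049/0.00010) = 61.70 · log₁₀(0.49)
= 61.70 · (-0.3098) = -19.11 mV

-19.1 mV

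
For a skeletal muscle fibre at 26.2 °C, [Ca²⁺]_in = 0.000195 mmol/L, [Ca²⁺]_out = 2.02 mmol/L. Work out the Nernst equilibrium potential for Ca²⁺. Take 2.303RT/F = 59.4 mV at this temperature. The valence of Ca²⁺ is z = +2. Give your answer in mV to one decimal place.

E = (59.4/z) · log₁₀([Ca²⁺]_out/[Ca²⁺]_in) with z = +2.
= (59.4/2) · log₁₀(2.02/0.000195) = 29.70 · log₁₀(1.036e+04)
= 29.70 · (4.0153) = 119.25 mV

119.3 mV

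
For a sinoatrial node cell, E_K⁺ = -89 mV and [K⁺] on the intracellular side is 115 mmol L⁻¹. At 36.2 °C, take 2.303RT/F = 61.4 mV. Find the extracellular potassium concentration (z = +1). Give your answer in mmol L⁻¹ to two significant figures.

4.1 mmol L⁻¹

Nernst: E = (61.4/1) · log₁₀([out]/[in]), so log₁₀([out]/[in]) = -89.0 × 1 / 61.4 = -1.4495.
[out]/[in] = 10^(-1.4495) = 0.03552.
[out] = 0.03552 × 115 = 4.085 mmol L⁻¹.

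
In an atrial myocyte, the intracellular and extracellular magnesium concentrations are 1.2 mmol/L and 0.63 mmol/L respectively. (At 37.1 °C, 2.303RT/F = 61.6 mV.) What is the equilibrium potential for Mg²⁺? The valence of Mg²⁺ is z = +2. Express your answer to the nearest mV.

E = (61.6/z) · log₁₀([Mg²⁺]_out/[Mg²⁺]_in) with z = +2.
= (61.6/2) · log₁₀(0.63/1.2) = 30.80 · log₁₀(0.525)
= 30.80 · (-0.2798) = -8.62 mV

-9 mV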